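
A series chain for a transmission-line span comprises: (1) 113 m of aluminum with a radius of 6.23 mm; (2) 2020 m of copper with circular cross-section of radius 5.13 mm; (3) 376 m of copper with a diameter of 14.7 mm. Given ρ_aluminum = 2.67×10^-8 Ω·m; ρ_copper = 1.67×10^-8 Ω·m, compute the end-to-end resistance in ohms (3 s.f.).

0.470 Ω

Seg 1: A = πr² = π(6.2300e-03 m)² = 1.219e-04 m²
R_1 = (2.67×10^-8)(113)/(1.219e-04) = 0.02474 Ω
Seg 2: A = πr² = π(5.1300e-03 m)² = 8.268e-05 m²
R_2 = (1.67×10^-8)(2020)/(8.268e-05) = 0.408 Ω
Seg 3: A = π(d/2)² = π(7.3500e-03 m)² = 1.697e-04 m²
R_3 = (1.67×10^-8)(376)/(1.697e-04) = 0.037 Ω
R_total = R_1 + R_2 + R_3 = 0.470 Ω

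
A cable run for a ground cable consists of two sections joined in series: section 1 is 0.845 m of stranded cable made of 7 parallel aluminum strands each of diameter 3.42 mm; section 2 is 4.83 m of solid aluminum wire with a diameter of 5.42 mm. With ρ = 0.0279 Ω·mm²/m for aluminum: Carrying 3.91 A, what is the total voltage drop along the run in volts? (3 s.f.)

0.0243 V

ρ = 0.0279 Ω·mm²/m = 2.79×10^-8 Ω·m
Section 1: A_strand = π(1.7100e-03)² = 9.186e-06 m²; R₁ = ρL/(N·A_s) = (2.79×10^-8)(0.845)/(7×9.186e-06) = 3.666×10^-4 Ω
Section 2: A = π(d/2)² = π(2.7100e-03 m)² = 2.307e-05 m²
R₂ = (2.79×10^-8)(4.83)/(2.307e-05) = 0.005841 Ω
R = R₁ + R₂ = 0.006207 Ω
V = IR = 3.91 × 0.006207 = 0.0243 V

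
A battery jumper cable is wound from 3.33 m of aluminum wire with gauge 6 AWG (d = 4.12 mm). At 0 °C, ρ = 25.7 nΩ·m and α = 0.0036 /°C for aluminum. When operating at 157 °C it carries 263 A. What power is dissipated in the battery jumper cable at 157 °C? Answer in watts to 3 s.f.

695 W

ρ = 25.7 nΩ·m = 2.57×10^-8 Ω·m
A = π(4.12/2 mm)² = π(2.0600e-03 m)² = 1.333e-05 m²
R₍0₎ = ρL/A = (2.57×10^-8)(3.33)/(1.333e-05) = 0.006419 Ω
R₍157₎ = R₍0₎(1 + αΔT) = 0.006419 × (1 + 0.0036×157) = 0.01005 Ω
P = I²R = (263)² × 0.01005 = 695 W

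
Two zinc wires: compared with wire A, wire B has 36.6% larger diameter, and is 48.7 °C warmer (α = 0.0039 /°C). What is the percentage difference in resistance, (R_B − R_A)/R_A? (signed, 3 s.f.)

R ∝ ρL/d² with ρ ∝ (1+αΔT), so R_B/R_A = (1 + 36.6/100)⁻² × (1 + 0.0039×48.7)
= 0.5359 × 1.19 = 0.6377
(R_B − R_A)/R_A = 0.6377 − 1 = -36.2%

-36.2%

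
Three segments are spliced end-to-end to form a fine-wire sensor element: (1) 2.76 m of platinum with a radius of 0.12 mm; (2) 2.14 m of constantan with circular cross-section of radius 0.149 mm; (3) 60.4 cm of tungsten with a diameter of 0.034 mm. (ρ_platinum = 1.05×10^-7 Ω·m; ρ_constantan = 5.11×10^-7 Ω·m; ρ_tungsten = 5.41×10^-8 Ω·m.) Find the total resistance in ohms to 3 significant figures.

Seg 1: A = πr² = π(1.2000e-04 m)² = 4.524e-08 m²
R_1 = (1.05×10^-7)(2.76)/(4.524e-08) = 6.406 Ω
Seg 2: A = πr² = π(1.4900e-04 m)² = 6.975e-08 m²
R_2 = (5.11×10^-7)(2.14)/(6.975e-08) = 15.68 Ω
Seg 3: A = π(d/2)² = π(1.7000e-05 m)² = 9.079e-10 m²
R_3 = (5.41×10^-8)(0.604)/(9.079e-10) = 35.99 Ω
R_total = R_1 + R_2 + R_3 = 58.1 Ω

58.1 Ω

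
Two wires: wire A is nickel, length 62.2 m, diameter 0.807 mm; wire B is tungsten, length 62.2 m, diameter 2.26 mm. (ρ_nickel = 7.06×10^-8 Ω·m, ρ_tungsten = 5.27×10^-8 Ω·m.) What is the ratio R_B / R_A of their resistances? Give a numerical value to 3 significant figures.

R ∝ ρL/d², so R_B/R_A = (ρ_B/ρ_A) × (d_A/d_B)²
= (5.27×10^-8/7.06×10^-8) × (0.807/2.26)² = 0.0952

0.0952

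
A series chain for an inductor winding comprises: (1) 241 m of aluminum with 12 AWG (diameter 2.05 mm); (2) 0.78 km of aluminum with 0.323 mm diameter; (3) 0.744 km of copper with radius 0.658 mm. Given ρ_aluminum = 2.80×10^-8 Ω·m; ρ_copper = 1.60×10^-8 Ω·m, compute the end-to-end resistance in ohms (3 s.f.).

Seg 1: A = π(2.05/2 mm)² = π(1.0250e-03 m)² = 3.301e-06 m²
R_1 = (2.80×10^-8)(241)/(3.301e-06) = 2.044 Ω
Seg 2: A = π(d/2)² = π(1.6150e-04 m)² = 8.194e-08 m²
R_2 = (2.80×10^-8)(780)/(8.194e-08) = 266.5 Ω
Seg 3: A = πr² = π(6.5800e-04 m)² = 1.360e-06 m²
R_3 = (1.60×10^-8)(744)/(1.360e-06) = 8.752 Ω
R_total = R_1 + R_2 + R_3 = 277 Ω

277 Ω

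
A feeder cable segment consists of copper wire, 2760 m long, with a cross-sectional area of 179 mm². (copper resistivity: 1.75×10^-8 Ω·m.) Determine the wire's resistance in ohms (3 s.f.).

0.270 Ω

A = 179 mm² = 1.790e-04 m²
R = ρL/A = (1.75×10^-8)(2760 m)/(1.790e-04 m²) = 0.270 Ω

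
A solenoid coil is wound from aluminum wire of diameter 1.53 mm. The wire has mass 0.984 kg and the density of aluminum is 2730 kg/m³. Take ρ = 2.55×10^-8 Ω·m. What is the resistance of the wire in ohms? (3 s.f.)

A = π(d/2)² = π(7.6500e-04 m)² = 1.8385e-06 m²
L = m/(density·A) = 0.984/(2730×1.8385e-06) = 196 m
R = ρL/A = (2.55×10^-8)(196)/(1.8385e-06) = 2.72 Ω

2.72 Ω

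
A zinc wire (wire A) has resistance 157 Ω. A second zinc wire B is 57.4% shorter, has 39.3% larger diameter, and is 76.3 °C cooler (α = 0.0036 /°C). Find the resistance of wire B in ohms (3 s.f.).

25.0 Ω

R ∝ ρL/d² with ρ ∝ (1+αΔT), so R_B/R_A = (1 − 57.4/100) × (1 + 39.3/100)⁻² × (1 − 0.0036×76.3)
= 0.426 × 0.5153 × 0.7253 = 0.1592
R_B = 0.1592 × 157 = 25.0 Ω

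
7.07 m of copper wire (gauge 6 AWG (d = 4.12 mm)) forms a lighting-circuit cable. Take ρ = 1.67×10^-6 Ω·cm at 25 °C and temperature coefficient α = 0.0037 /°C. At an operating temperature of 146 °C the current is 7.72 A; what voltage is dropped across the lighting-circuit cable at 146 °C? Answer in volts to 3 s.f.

0.0990 V

ρ = 1.67×10^-6 Ω·cm = 1.67×10^-8 Ω·m
A = π(4.12/2 mm)² = π(2.0600e-03 m)² = 1.333e-05 m²
R₍25₎ = ρL/A = (1.67×10^-8)(7.07)/(1.333e-05) = 0.008856 Ω
R₍146₎ = R₍25₎(1 + αΔT) = 0.008856 × (1 + 0.0037×121) = 0.01282 Ω
V = IR = 7.72 × 0.01282 = 0.0990 V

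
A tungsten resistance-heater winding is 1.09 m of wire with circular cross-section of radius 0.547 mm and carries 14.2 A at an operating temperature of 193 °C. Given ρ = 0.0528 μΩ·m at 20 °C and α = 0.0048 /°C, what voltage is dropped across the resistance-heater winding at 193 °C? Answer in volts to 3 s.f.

ρ = 0.0528 μΩ·m = 5.28×10^-8 Ω·m
A = πr² = π(5.4700e-04 m)² = 9.400e-07 m²
R₍20₎ = ρL/A = (5.28×10^-8)(1.09)/(9.400e-07) = 0.06123 Ω
R₍193₎ = R₍20₎(1 + αΔT) = 0.06123 × (1 + 0.0048×173) = 0.1121 Ω
V = IR = 14.2 × 0.1121 = 1.59 V

1.59 V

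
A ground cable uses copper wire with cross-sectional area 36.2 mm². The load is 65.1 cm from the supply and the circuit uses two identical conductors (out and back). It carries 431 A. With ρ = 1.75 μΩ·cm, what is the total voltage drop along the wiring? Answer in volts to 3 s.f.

ρ = 1.75 μΩ·cm = 1.75×10^-8 Ω·m
A = 36.2 mm² = 3.620e-05 m²
Total conductor length (both ways) L = 2 × 0.651 = 1.302 m
R = ρL/A = (1.75×10^-8)(1.302)/(3.620e-05) = 6.294×10^-4 Ω
V = IR = 431 × 6.294×10^-4 = 0.271 V

0.271 V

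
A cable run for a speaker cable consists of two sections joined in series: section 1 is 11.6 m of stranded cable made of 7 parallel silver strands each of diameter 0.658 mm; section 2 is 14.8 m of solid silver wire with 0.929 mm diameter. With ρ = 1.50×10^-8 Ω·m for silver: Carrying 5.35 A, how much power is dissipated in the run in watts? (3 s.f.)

11.5 W

Section 1: A_strand = π(3.2900e-04)² = 3.400e-07 m²; R₁ = ρL/(N·A_s) = (1.50×10^-8)(11.6)/(7×3.400e-07) = 0.0731 Ω
Section 2: A = π(d/2)² = π(4.6450e-04 m)² = 6.778e-07 m²
R₂ = (1.50×10^-8)(14.8)/(6.778e-07) = 0.3275 Ω
R = R₁ + R₂ = 0.4006 Ω
P = I²R = (5.35)² × 0.4006 = 11.5 W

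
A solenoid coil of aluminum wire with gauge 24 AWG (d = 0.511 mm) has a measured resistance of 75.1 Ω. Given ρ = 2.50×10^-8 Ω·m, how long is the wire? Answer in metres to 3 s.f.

A = π(0.511/2 mm)² = π(2.5550e-04 m)² = 2.051e-07 m²
L = RA/ρ = (75.1)(2.051e-07)/(2.50×10^-8) = 616 m

616 m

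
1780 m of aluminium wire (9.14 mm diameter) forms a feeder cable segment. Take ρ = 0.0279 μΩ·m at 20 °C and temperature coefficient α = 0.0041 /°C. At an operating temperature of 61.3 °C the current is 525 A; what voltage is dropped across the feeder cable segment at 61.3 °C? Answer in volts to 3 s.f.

465 V

ρ = 0.0279 μΩ·m = 2.79×10^-8 Ω·m
A = π(d/2)² = π(4.5700e-03 m)² = 6.561e-05 m²
R₍20₎ = ρL/A = (2.79×10^-8)(1780)/(6.561e-05) = 0.7569 Ω
R₍61.3₎ = R₍20₎(1 + αΔT) = 0.7569 × (1 + 0.0041×41.3) = 0.8851 Ω
V = IR = 525 × 0.8851 = 465 V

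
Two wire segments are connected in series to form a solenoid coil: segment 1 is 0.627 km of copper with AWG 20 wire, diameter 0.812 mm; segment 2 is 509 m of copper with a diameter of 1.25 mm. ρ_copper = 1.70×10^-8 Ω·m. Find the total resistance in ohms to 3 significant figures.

27.6 Ω

Segment 1: A = π(0.812/2 mm)² = π(4.0600e-04 m)² = 5.178e-07 m²
R₁ = ρL/A = (1.70×10^-8)(627)/(5.178e-07) = 20.58 Ω
Segment 2: A = π(d/2)² = π(6.2500e-04 m)² = 1.227e-06 m²
R₂ = (1.70×10^-8)(509)/(1.227e-06) = 7.051 Ω
R = R₁ + R₂ = 27.6 Ω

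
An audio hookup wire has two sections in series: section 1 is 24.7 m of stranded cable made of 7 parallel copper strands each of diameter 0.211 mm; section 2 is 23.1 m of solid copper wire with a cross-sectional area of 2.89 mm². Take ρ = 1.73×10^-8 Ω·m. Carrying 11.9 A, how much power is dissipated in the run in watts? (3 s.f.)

267 W

Section 1: A_strand = π(1.0550e-04)² = 3.497e-08 m²; R₁ = ρL/(N·A_s) = (1.73×10^-8)(24.7)/(7×3.497e-08) = 1.746 Ω
Section 2: A = 2.89 mm² = 2.890e-06 m²
R₂ = (1.73×10^-8)(23.1)/(2.890e-06) = 0.1383 Ω
R = R₁ + R₂ = 1.884 Ω
P = I²R = (11.9)² × 1.884 = 267 W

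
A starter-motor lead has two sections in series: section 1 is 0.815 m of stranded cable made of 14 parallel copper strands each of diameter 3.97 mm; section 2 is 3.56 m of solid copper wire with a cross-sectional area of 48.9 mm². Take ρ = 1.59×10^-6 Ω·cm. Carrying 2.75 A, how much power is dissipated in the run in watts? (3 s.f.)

ρ = 1.59×10^-6 Ω·cm = 1.59×10^-8 Ω·m
Section 1: A_strand = π(1.9850e-03)² = 1.238e-05 m²; R₁ = ρL/(N·A_s) = (1.59×10^-8)(0.815)/(14×1.238e-05) = 7.477×10^-5 Ω
Section 2: A = 48.9 mm² = 4.890e-05 m²
R₂ = (1.59×10^-8)(3.56)/(4.890e-05) = 0.001158 Ω
R = R₁ + R₂ = 0.001232 Ω
P = I²R = (2.75)² × 0.001232 = 0.00932 W

0.00932 W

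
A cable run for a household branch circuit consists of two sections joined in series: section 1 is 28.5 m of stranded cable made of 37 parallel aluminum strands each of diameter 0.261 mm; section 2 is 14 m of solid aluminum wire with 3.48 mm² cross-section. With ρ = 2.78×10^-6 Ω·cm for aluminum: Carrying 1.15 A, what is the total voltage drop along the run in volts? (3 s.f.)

0.589 V

ρ = 2.78×10^-6 Ω·cm = 2.78×10^-8 Ω·m
Section 1: A_strand = π(1.3050e-04)² = 5.350e-08 m²; R₁ = ρL/(N·A_s) = (2.78×10^-8)(28.5)/(37×5.350e-08) = 0.4002 Ω
Section 2: A = 3.48 mm² = 3.480e-06 m²
R₂ = (2.78×10^-8)(14)/(3.480e-06) = 0.1118 Ω
R = R₁ + R₂ = 0.5121 Ω
V = IR = 1.15 × 0.5121 = 0.589 V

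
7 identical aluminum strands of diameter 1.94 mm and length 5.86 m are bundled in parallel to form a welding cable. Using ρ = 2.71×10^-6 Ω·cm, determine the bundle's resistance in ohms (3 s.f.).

0.00767 Ω

ρ = 2.71×10^-6 Ω·cm = 2.71×10^-8 Ω·m
A_strand = π(9.7000e-04 m)² = 2.956e-06 m²
R_strand = ρL/A = (2.71×10^-8)(5.86)/(2.956e-06) = 0.05372 Ω
R_total = R_strand/N = 0.05372/7 = 0.00767 Ω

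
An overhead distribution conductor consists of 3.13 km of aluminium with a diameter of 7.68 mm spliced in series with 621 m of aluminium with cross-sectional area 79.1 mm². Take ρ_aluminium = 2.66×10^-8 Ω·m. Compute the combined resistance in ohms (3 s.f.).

2.01 Ω

Segment 1: A = π(d/2)² = π(3.8400e-03 m)² = 4.632e-05 m²
R₁ = ρL/A = (2.66×10^-8)(3130)/(4.632e-05) = 1.797 Ω
Segment 2: A = 79.1 mm² = 7.910e-05 m²
R₂ = (2.66×10^-8)(621)/(7.910e-05) = 0.2088 Ω
R = R₁ + R₂ = 2.01 Ω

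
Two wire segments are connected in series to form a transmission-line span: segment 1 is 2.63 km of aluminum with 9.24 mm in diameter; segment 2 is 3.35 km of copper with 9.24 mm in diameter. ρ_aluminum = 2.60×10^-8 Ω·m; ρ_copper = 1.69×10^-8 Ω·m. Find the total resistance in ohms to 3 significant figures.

1.86 Ω

Segment 1: A = π(d/2)² = π(4.6200e-03 m)² = 6.706e-05 m²
R₁ = ρL/A = (2.60×10^-8)(2630)/(6.706e-05) = 1.02 Ω
R₂ = (1.69×10^-8)(3350)/(6.706e-05) = 0.8443 Ω
R = R₁ + R₂ = 1.86 Ω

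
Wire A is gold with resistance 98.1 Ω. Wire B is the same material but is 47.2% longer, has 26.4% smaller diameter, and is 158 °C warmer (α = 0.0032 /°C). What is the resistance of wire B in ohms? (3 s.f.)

R ∝ ρL/d² with ρ ∝ (1+αΔT), so R_B/R_A = (1 + 47.2/100) × (1 − 26.4/100)⁻² × (1 + 0.0032×158)
= 1.472 × 1.846 × 1.506 = 4.091
R_B = 4.091 × 98.1 = 401 Ω

401 Ω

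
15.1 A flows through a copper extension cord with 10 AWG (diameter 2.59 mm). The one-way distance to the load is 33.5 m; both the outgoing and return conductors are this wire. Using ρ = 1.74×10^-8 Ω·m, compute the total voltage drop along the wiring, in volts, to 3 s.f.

A = π(2.59/2 mm)² = π(1.2950e-03 m)² = 5.269e-06 m²
Total conductor length (both ways) L = 2 × 33.5 = 67 m
R = ρL/A = (1.74×10^-8)(67)/(5.269e-06) = 0.2213 Ω
V = IR = 15.1 × 0.2213 = 3.34 V

3.34 V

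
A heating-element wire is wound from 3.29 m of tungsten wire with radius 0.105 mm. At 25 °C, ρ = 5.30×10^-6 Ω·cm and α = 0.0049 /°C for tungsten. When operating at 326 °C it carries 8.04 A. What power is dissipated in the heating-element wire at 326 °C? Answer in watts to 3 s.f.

ρ = 5.30×10^-6 Ω·cm = 5.30×10^-8 Ω·m
A = πr² = π(1.0500e-04 m)² = 3.464e-08 m²
R₍25₎ = ρL/A = (5.30×10^-8)(3.29)/(3.464e-08) = 5.034 Ω
R₍326₎ = R₍25₎(1 + αΔT) = 5.034 × (1 + 0.0049×301) = 12.46 Ω
P = I²R = (8.04)² × 12.46 = 805 W

805 W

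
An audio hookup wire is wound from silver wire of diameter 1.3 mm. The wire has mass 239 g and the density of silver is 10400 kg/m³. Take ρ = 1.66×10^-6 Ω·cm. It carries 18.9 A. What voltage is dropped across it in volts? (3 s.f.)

ρ = 1.66×10^-6 Ω·cm = 1.66×10^-8 Ω·m
A = π(d/2)² = π(6.5000e-04 m)² = 1.3273e-06 m²
L = m/(density·A) = 0.239/(10400×1.3273e-06) = 17.31 m
R = ρL/A = (1.66×10^-8)(17.31)/(1.3273e-06) = 0.2165 Ω
V = IR = 18.9 × 0.2165 = 4.09 V

4.09 V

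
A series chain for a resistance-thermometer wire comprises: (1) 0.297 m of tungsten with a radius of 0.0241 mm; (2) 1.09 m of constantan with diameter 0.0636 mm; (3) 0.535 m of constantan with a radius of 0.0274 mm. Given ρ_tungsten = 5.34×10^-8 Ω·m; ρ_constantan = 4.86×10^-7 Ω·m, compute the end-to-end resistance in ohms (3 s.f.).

Seg 1: A = πr² = π(2.4100e-05 m)² = 1.825e-09 m²
R_1 = (5.34×10^-8)(0.297)/(1.825e-09) = 8.692 Ω
Seg 2: A = π(d/2)² = π(3.1800e-05 m)² = 3.177e-09 m²
R_2 = (4.86×10^-7)(1.09)/(3.177e-09) = 166.7 Ω
Seg 3: A = πr² = π(2.7400e-05 m)² = 2.359e-09 m²
R_3 = (4.86×10^-7)(0.535)/(2.359e-09) = 110.2 Ω
R_total = R_1 + R_2 + R_3 = 286 Ω

286 Ω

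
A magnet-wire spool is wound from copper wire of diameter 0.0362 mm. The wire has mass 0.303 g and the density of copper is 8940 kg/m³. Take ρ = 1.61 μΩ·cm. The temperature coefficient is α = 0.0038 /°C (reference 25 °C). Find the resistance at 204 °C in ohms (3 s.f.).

866 Ω

ρ = 1.61 μΩ·cm = 1.61×10^-8 Ω·m
A = π(d/2)² = π(1.8100e-05 m)² = 1.0292e-09 m²
L = m/(density·A) = 3.030×10^-4/(8940×1.0292e-09) = 32.93 m
R = ρL/A = (1.61×10^-8)(32.93)/(1.0292e-09) = 515.1 Ω
R(204 °C) = 515.1 × (1 + 0.0038×179) = 866 Ω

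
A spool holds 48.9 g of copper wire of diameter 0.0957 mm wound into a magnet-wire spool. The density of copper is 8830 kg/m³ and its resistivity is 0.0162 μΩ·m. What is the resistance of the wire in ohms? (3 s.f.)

ρ = 0.0162 μΩ·m = 1.62×10^-8 Ω·m
A = π(d/2)² = π(4.7850e-05 m)² = 7.1931e-09 m²
L = m/(density·A) = 0.0489/(8830×7.1931e-09) = 769.9 m
R = ρL/A = (1.62×10^-8)(769.9)/(7.1931e-09) = 1730 Ω

1730 Ω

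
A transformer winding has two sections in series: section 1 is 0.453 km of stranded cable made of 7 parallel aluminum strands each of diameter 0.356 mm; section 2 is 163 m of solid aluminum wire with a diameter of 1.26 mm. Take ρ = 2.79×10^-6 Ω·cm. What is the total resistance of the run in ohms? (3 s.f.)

21.8 Ω

ρ = 2.79×10^-6 Ω·cm = 2.79×10^-8 Ω·m
Section 1: A_strand = π(1.7800e-04)² = 9.954e-08 m²; R₁ = ρL/(N·A_s) = (2.79×10^-8)(453)/(7×9.954e-08) = 18.14 Ω
Section 2: A = π(d/2)² = π(6.3000e-04 m)² = 1.247e-06 m²
R₂ = (2.79×10^-8)(163)/(1.247e-06) = 3.647 Ω
R = R₁ + R₂ = 21.8 Ω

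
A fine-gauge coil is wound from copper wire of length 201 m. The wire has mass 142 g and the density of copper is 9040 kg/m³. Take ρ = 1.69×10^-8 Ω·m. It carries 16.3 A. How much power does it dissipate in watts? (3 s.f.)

A = m/(density·L) = 0.142/(9040×201) = 7.8149e-08 m²
R = ρL/A = (1.69×10^-8)(201)/(7.8149e-08) = 43.47 Ω
P = I²R = (16.3)² × 43.47 = 11500 W

11500 W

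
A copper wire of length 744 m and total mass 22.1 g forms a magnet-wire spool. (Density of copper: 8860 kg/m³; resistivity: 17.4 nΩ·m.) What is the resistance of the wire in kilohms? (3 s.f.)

3.86 kΩ

ρ = 17.4 nΩ·m = 1.74×10^-8 Ω·m
A = m/(density·L) = 0.0221/(8860×744) = 3.3526e-09 m²
R = ρL/A = (1.74×10^-8)(744)/(3.3526e-09) = 3.86 kΩ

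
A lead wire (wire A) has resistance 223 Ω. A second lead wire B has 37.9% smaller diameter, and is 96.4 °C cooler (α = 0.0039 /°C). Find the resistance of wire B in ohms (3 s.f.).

R ∝ ρL/d² with ρ ∝ (1+αΔT), so R_B/R_A = (1 − 37.9/100)⁻² × (1 − 0.0039×96.4)
= 2.593 × 0.624 = 1.618
R_B = 1.618 × 223 = 361 Ω

361 Ω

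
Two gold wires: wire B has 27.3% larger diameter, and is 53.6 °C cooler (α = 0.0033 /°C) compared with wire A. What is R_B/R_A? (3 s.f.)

R ∝ ρL/d² with ρ ∝ (1+αΔT), so R_B/R_A = (1 + 27.3/100)⁻² × (1 − 0.0033×53.6)
= 0.6171 × 0.8231 = 0.508

0.508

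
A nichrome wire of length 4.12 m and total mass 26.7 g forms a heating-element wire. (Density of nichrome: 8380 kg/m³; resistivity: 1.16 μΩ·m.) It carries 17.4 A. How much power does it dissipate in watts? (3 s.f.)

ρ = 1.16 μΩ·m = 1.16×10^-6 Ω·m
A = m/(density·L) = 0.0267/(8380×4.12) = 7.7334e-07 m²
R = ρL/A = (1.16×10^-6)(4.12)/(7.7334e-07) = 6.18 Ω
P = I²R = (17.4)² × 6.18 = 1870 W

1870 W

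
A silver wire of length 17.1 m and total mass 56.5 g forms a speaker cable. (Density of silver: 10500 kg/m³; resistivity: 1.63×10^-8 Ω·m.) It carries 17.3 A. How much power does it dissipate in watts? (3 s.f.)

A = m/(density·L) = 0.0565/(10500×17.1) = 3.1468e-07 m²
R = ρL/A = (1.63×10^-8)(17.1)/(3.1468e-07) = 0.8858 Ω
P = I²R = (17.3)² × 0.8858 = 265 W

265 W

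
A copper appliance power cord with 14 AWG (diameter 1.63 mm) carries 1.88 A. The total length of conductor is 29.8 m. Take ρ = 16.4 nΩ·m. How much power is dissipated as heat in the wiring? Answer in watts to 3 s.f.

ρ = 16.4 nΩ·m = 1.64×10^-8 Ω·m
A = π(1.63/2 mm)² = π(8.1500e-04 m)² = 2.087e-06 m²
R = ρL/A = (1.64×10^-8)(29.8)/(2.087e-06) = 0.2342 Ω
P = I²R = (1.88)² × 0.2342 = 0.828 W

0.828 W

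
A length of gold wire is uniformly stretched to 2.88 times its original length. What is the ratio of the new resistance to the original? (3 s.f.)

8.29

Volume constant ⇒ A' = A/k with k = 2.88. R' = ρ(kL)/(A/k) = k²R.
Factor = 8.29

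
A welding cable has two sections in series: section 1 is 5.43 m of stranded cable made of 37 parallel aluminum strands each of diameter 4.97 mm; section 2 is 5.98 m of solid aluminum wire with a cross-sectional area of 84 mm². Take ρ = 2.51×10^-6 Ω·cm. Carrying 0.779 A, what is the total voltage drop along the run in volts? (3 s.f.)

ρ = 2.51×10^-6 Ω·cm = 2.51×10^-8 Ω·m
Section 1: A_strand = π(2.4850e-03)² = 1.940e-05 m²; R₁ = ρL/(N·A_s) = (2.51×10^-8)(5.43)/(37×1.940e-05) = 1.899×10^-4 Ω
Section 2: A = 84 mm² = 8.400e-05 m²
R₂ = (2.51×10^-8)(5.98)/(8.400e-05) = 0.001787 Ω
R = R₁ + R₂ = 0.001977 Ω
V = IR = 0.779 × 0.001977 = 0.00154 V

0.00154 V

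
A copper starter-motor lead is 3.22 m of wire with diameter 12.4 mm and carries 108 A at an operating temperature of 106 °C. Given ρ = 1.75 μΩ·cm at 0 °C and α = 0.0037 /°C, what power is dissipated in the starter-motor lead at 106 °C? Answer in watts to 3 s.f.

7.58 W

ρ = 1.75 μΩ·cm = 1.75×10^-8 Ω·m
A = π(d/2)² = π(6.2000e-03 m)² = 1.208e-04 m²
R₍0₎ = ρL/A = (1.75×10^-8)(3.22)/(1.208e-04) = 4.666×10^-4 Ω
R₍106₎ = R₍0₎(1 + αΔT) = 4.666×10^-4 × (1 + 0.0037×106) = 6.496×10^-4 Ω
P = I²R = (108)² × 6.496×10^-4 = 7.58 W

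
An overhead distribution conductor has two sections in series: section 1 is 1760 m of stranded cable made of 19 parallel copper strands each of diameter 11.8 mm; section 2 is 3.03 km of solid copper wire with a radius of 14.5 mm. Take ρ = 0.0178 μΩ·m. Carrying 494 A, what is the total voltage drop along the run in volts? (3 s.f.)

ρ = 0.0178 μΩ·m = 1.78×10^-8 Ω·m
Section 1: A_strand = π(5.9000e-03)² = 1.094e-04 m²; R₁ = ρL/(N·A_s) = (1.78×10^-8)(1760)/(19×1.094e-04) = 0.01508 Ω
Section 2: A = πr² = π(1.4500e-02 m)² = 6.605e-04 m²
R₂ = (1.78×10^-8)(3030)/(6.605e-04) = 0.08165 Ω
R = R₁ + R₂ = 0.09673 Ω
V = IR = 494 × 0.09673 = 47.8 V

47.8 V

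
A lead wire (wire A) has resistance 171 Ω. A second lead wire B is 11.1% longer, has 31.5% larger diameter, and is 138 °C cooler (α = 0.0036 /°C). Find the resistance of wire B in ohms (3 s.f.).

55.3 Ω

R ∝ ρL/d² with ρ ∝ (1+αΔT), so R_B/R_A = (1 + 11.1/100) × (1 + 31.5/100)⁻² × (1 − 0.0036×138)
= 1.111 × 0.5783 × 0.5032 = 0.3233
R_B = 0.3233 × 171 = 55.3 Ω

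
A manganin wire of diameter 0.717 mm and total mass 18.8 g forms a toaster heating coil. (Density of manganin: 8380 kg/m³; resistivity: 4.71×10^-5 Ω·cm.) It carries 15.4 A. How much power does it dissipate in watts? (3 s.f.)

ρ = 4.71×10^-5 Ω·cm = 4.71×10^-7 Ω·m
A = π(d/2)² = π(3.5850e-04 m)² = 4.0376e-07 m²
L = m/(density·A) = 0.0188/(8380×4.0376e-07) = 5.556 m
R = ρL/A = (4.71×10^-7)(5.556)/(4.0376e-07) = 6.482 Ω
P = I²R = (15.4)² × 6.482 = 1540 W

1540 W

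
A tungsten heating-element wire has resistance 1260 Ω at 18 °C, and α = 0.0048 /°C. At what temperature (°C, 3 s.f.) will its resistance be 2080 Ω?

R = R₀(1 + α(T − T₀)) ⇒ T = T₀ + (R/R₀ − 1)/α
T = 18 + (2080/1260 − 1)/0.0048 = 18 + (0.6508)/0.0048 = 154 °C

154 °C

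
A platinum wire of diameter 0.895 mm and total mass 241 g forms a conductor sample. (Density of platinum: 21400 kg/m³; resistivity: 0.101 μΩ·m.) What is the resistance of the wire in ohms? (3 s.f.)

2.87 Ω

ρ = 0.101 μΩ·m = 1.01×10^-7 Ω·m
A = π(d/2)² = π(4.4750e-04 m)² = 6.2912e-07 m²
L = m/(density·A) = 0.241/(21400×6.2912e-07) = 17.9 m
R = ρL/A = (1.01×10^-7)(17.9)/(6.2912e-07) = 2.87 Ω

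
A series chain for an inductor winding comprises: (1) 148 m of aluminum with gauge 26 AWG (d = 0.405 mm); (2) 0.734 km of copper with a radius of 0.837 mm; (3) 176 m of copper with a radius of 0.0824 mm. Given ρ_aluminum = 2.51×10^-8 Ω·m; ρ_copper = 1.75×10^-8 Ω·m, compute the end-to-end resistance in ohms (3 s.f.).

Seg 1: A = π(0.405/2 mm)² = π(2.0250e-04 m)² = 1.288e-07 m²
R_1 = (2.51×10^-8)(148)/(1.288e-07) = 28.84 Ω
Seg 2: A = πr² = π(8.3700e-04 m)² = 2.201e-06 m²
R_2 = (1.75×10^-8)(734)/(2.201e-06) = 5.836 Ω
Seg 3: A = πr² = π(8.2400e-05 m)² = 2.133e-08 m²
R_3 = (1.75×10^-8)(176)/(2.133e-08) = 144.4 Ω
R_total = R_1 + R_2 + R_3 = 179 Ω

179 Ω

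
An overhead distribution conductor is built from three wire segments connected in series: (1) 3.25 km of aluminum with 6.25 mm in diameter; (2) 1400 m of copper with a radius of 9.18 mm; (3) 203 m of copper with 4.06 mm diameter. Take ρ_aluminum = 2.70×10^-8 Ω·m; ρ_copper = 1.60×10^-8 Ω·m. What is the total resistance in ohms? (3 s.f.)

3.20 Ω

Seg 1: A = π(d/2)² = π(3.1250e-03 m)² = 3.068e-05 m²
R_1 = (2.70×10^-8)(3250)/(3.068e-05) = 2.86 Ω
Seg 2: A = πr² = π(9.1800e-03 m)² = 2.647e-04 m²
R_2 = (1.60×10^-8)(1400)/(2.647e-04) = 0.08461 Ω
Seg 3: A = π(d/2)² = π(2.0300e-03 m)² = 1.295e-05 m²
R_3 = (1.60×10^-8)(203)/(1.295e-05) = 0.2509 Ω
R_total = R_1 + R_2 + R_3 = 3.20 Ω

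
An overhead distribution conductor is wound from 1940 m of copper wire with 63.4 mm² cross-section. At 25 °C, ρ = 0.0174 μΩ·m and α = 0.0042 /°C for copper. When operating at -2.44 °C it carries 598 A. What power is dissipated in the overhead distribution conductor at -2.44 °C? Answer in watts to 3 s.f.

ρ = 0.0174 μΩ·m = 1.74×10^-8 Ω·m
A = 63.4 mm² = 6.340e-05 m²
R₍25₎ = ρL/A = (1.74×10^-8)(1940)/(6.340e-05) = 0.5324 Ω
R₍-2.44₎ = R₍25₎(1 + αΔT) = 0.5324 × (1 + 0.0042×-27.4) = 0.4711 Ω
P = I²R = (598)² × 0.4711 = 1.68×10^5 W

1.68×10^5 W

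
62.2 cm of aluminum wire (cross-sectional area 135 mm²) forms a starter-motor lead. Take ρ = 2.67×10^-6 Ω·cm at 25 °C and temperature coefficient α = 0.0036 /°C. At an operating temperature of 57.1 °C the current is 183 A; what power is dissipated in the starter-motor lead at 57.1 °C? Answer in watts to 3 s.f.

4.60 W

ρ = 2.67×10^-6 Ω·cm = 2.67×10^-8 Ω·m
A = 135 mm² = 1.350e-04 m²
R₍25₎ = ρL/A = (2.67×10^-8)(0.622)/(1.350e-04) = 1.230×10^-4 Ω
R₍57.1₎ = R₍25₎(1 + αΔT) = 1.230×10^-4 × (1 + 0.0036×32.1) = 1.372×10^-4 Ω
P = I²R = (183)² × 1.372×10^-4 = 4.60 W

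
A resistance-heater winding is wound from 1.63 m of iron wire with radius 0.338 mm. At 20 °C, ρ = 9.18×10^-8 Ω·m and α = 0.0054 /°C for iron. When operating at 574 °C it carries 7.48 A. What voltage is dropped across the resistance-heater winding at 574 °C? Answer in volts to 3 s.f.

12.4 V

A = πr² = π(3.3800e-04 m)² = 3.589e-07 m²
R₍20₎ = ρL/A = (9.18×10^-8)(1.63)/(3.589e-07) = 0.4169 Ω
R₍574₎ = R₍20₎(1 + αΔT) = 0.4169 × (1 + 0.0054×554) = 1.664 Ω
V = IR = 7.48 × 1.664 = 12.4 V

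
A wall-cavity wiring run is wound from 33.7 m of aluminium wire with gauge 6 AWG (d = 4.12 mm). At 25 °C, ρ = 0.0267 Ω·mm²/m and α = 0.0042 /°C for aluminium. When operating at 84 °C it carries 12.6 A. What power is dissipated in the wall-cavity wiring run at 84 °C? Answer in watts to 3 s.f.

13.4 W

ρ = 0.0267 Ω·mm²/m = 2.67×10^-8 Ω·m
A = π(4.12/2 mm)² = π(2.0600e-03 m)² = 1.333e-05 m²
R₍25₎ = ρL/A = (2.67×10^-8)(33.7)/(1.333e-05) = 0.06749 Ω
R₍84₎ = R₍25₎(1 + αΔT) = 0.06749 × (1 + 0.0042×59) = 0.08422 Ω
P = I²R = (12.6)² × 0.08422 = 13.4 W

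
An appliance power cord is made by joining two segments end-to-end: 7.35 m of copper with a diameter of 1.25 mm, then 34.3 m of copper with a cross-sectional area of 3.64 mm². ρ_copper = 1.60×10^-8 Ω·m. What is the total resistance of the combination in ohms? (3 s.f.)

0.247 Ω

Segment 1: A = π(d/2)² = π(6.2500e-04 m)² = 1.227e-06 m²
R₁ = ρL/A = (1.60×10^-8)(7.35)/(1.227e-06) = 0.09583 Ω
Segment 2: A = 3.64 mm² = 3.640e-06 m²
R₂ = (1.60×10^-8)(34.3)/(3.640e-06) = 0.1508 Ω
R = R₁ + R₂ = 0.247 Ω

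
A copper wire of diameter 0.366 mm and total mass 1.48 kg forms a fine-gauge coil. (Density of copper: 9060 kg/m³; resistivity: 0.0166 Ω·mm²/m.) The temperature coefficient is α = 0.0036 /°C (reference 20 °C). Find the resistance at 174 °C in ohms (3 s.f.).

381 Ω

ρ = 0.0166 Ω·mm²/m = 1.66×10^-8 Ω·m
A = π(d/2)² = π(1.8300e-04 m)² = 1.0521e-07 m²
L = m/(density·A) = 1.48/(9060×1.0521e-07) = 1553 m
R = ρL/A = (1.66×10^-8)(1553)/(1.0521e-07) = 245 Ω
R(174 °C) = 245 × (1 + 0.0036×154) = 381 Ω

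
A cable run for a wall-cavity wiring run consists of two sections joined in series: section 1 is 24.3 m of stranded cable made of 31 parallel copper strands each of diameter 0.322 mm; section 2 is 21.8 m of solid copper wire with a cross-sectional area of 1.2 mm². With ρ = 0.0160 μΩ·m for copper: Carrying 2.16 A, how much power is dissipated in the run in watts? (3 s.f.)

2.07 W

ρ = 0.0160 μΩ·m = 1.60×10^-8 Ω·m
Section 1: A_strand = π(1.6100e-04)² = 8.143e-08 m²; R₁ = ρL/(N·A_s) = (1.60×10^-8)(24.3)/(31×8.143e-08) = 0.154 Ω
Section 2: A = 1.2 mm² = 1.200e-06 m²
R₂ = (1.60×10^-8)(21.8)/(1.200e-06) = 0.2907 Ω
R = R₁ + R₂ = 0.4447 Ω
P = I²R = (2.16)² × 0.4447 = 2.07 W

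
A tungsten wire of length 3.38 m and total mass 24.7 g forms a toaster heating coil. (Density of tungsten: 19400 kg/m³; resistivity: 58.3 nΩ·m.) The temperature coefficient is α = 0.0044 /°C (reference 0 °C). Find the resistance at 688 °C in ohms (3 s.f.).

ρ = 58.3 nΩ·m = 5.83×10^-8 Ω·m
A = m/(density·L) = 0.0247/(19400×3.38) = 3.7669e-07 m²
R = ρL/A = (5.83×10^-8)(3.38)/(3.7669e-07) = 0.5231 Ω
R(688 °C) = 0.5231 × (1 + 0.0044×688) = 2.11 Ω

2.11 Ω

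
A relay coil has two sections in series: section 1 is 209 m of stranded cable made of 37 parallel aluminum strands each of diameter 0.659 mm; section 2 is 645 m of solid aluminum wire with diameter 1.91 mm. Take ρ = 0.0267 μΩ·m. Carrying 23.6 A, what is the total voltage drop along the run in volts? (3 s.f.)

ρ = 0.0267 μΩ·m = 2.67×10^-8 Ω·m
Section 1: A_strand = π(3.2950e-04)² = 3.411e-07 m²; R₁ = ρL/(N·A_s) = (2.67×10^-8)(209)/(37×3.411e-07) = 0.4422 Ω
Section 2: A = π(d/2)² = π(9.5500e-04 m)² = 2.865e-06 m²
R₂ = (2.67×10^-8)(645)/(2.865e-06) = 6.011 Ω
R = R₁ + R₂ = 6.453 Ω
V = IR = 23.6 × 6.453 = 152 V

152 V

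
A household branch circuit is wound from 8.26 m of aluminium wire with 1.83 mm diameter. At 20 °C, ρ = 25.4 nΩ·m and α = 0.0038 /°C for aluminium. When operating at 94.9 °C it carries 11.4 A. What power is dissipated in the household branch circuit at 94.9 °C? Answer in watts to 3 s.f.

13.3 W

ρ = 25.4 nΩ·m = 2.54×10^-8 Ω·m
A = π(d/2)² = π(9.1500e-04 m)² = 2.630e-06 m²
R₍20₎ = ρL/A = (2.54×10^-8)(8.26)/(2.630e-06) = 0.07977 Ω
R₍94.9₎ = R₍20₎(1 + αΔT) = 0.07977 × (1 + 0.0038×74.9) = 0.1025 Ω
P = I²R = (11.4)² × 0.1025 = 13.3 W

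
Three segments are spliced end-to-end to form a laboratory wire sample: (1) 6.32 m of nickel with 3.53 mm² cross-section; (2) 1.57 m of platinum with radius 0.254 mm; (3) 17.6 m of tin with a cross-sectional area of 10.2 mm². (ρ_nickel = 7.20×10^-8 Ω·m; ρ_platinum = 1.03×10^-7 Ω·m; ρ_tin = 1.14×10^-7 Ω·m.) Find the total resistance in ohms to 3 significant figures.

Seg 1: A = 3.53 mm² = 3.530e-06 m²
R_1 = (7.20×10^-8)(6.32)/(3.530e-06) = 0.1289 Ω
Seg 2: A = πr² = π(2.5400e-04 m)² = 2.027e-07 m²
R_2 = (1.03×10^-7)(1.57)/(2.027e-07) = 0.7978 Ω
Seg 3: A = 10.2 mm² = 1.020e-05 m²
R_3 = (1.14×10^-7)(17.6)/(1.020e-05) = 0.1967 Ω
R_total = R_1 + R_2 + R_3 = 1.12 Ω

1.12 Ω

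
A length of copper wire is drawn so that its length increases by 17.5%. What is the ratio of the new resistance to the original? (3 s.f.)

k = 1 + 17.5/100 = 1.175; volume constant ⇒ A' = A/k, so R' = k²R.
Factor = 1.38

1.38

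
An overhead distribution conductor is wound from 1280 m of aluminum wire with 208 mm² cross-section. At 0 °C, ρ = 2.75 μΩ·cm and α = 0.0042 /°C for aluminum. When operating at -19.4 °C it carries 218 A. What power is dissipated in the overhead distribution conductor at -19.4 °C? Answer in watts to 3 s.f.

ρ = 2.75 μΩ·cm = 2.75×10^-8 Ω·m
A = 208 mm² = 2.080e-04 m²
R₍0₎ = ρL/A = (2.75×10^-8)(1280)/(2.080e-04) = 0.1692 Ω
R₍-19.4₎ = R₍0₎(1 + αΔT) = 0.1692 × (1 + 0.0042×-19.4) = 0.1554 Ω
P = I²R = (218)² × 0.1554 = 7390 W

7390 W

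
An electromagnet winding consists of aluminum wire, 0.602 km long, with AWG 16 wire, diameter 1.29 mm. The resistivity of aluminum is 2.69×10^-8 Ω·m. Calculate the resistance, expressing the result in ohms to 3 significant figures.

12.4 Ω

A = π(1.29/2 mm)² = π(6.4500e-04 m)² = 1.307e-06 m²
R = ρL/A = (2.69×10^-8)(602 m)/(1.307e-06 m²) = 12.4 Ω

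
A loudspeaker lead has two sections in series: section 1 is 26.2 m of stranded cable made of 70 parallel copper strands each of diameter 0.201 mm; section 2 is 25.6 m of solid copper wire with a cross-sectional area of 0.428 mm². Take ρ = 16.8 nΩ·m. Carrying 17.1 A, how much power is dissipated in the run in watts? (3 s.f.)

352 W

ρ = 16.8 nΩ·m = 1.68×10^-8 Ω·m
Section 1: A_strand = π(1.0050e-04)² = 3.173e-08 m²; R₁ = ρL/(N·A_s) = (1.68×10^-8)(26.2)/(70×3.173e-08) = 0.1982 Ω
Section 2: A = 0.428 mm² = 4.280e-07 m²
R₂ = (1.68×10^-8)(25.6)/(4.280e-07) = 1.005 Ω
R = R₁ + R₂ = 1.203 Ω
P = I²R = (17.1)² × 1.203 = 352 W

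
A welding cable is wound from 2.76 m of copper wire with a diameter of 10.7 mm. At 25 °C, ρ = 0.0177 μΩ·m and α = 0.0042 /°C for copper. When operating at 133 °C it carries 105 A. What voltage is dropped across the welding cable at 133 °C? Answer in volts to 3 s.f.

0.0829 V

ρ = 0.0177 μΩ·m = 1.77×10^-8 Ω·m
A = π(d/2)² = π(5.3500e-03 m)² = 8.992e-05 m²
R₍25₎ = ρL/A = (1.77×10^-8)(2.76)/(8.992e-05) = 5.433×10^-4 Ω
R₍133₎ = R₍25₎(1 + αΔT) = 5.433×10^-4 × (1 + 0.0042×108) = 7.897×10^-4 Ω
V = IR = 105 × 7.897×10^-4 = 0.0829 V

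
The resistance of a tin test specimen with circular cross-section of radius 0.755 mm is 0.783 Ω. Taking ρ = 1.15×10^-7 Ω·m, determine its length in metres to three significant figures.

A = πr² = π(7.5500e-04 m)² = 1.791e-06 m²
L = RA/ρ = (0.783)(1.791e-06)/(1.15×10^-7) = 12.2 m

12.2 m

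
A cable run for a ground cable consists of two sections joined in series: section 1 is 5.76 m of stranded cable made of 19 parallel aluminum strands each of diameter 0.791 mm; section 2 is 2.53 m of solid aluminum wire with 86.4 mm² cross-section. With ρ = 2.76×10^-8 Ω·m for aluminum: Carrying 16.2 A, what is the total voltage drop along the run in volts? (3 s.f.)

Section 1: A_strand = π(3.9550e-04)² = 4.914e-07 m²; R₁ = ρL/(N·A_s) = (2.76×10^-8)(5.76)/(19×4.914e-07) = 0.01703 Ω
Section 2: A = 86.4 mm² = 8.640e-05 m²
R₂ = (2.76×10^-8)(2.53)/(8.640e-05) = 8.082×10^-4 Ω
R = R₁ + R₂ = 0.01784 Ω
V = IR = 16.2 × 0.01784 = 0.289 V

0.289 V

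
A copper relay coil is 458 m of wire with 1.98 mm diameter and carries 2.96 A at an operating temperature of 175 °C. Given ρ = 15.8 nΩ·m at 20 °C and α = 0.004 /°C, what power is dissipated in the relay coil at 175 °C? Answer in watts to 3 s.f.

33.4 W

ρ = 15.8 nΩ·m = 1.58×10^-8 Ω·m
A = π(d/2)² = π(9.9000e-04 m)² = 3.079e-06 m²
R₍20₎ = ρL/A = (1.58×10^-8)(458)/(3.079e-06) = 2.35 Ω
R₍175₎ = R₍20₎(1 + αΔT) = 2.35 × (1 + 0.004×155) = 3.807 Ω
P = I²R = (2.96)² × 3.807 = 33.4 W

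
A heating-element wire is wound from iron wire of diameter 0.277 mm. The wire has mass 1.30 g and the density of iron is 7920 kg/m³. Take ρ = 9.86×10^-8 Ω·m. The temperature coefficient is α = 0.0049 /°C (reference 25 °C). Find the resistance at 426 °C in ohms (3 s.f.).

A = π(d/2)² = π(1.3850e-04 m)² = 6.0263e-08 m²
L = m/(density·A) = 0.0013/(7920×6.0263e-08) = 2.724 m
R = ρL/A = (9.86×10^-8)(2.724)/(6.0263e-08) = 4.457 Ω
R(426 °C) = 4.457 × (1 + 0.0049×401) = 13.2 Ω

13.2 Ω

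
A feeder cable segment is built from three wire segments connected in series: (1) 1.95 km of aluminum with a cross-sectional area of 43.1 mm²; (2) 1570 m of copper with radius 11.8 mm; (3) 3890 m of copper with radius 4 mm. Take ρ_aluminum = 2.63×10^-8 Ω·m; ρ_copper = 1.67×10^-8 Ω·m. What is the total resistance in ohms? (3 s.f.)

Seg 1: A = 43.1 mm² = 4.310e-05 m²
R_1 = (2.63×10^-8)(1950)/(4.310e-05) = 1.19 Ω
Seg 2: A = πr² = π(1.1800e-02 m)² = 4.374e-04 m²
R_2 = (1.67×10^-8)(1570)/(4.374e-04) = 0.05994 Ω
Seg 3: A = πr² = π(4.0000e-03 m)² = 5.027e-05 m²
R_3 = (1.67×10^-8)(3890)/(5.027e-05) = 1.292 Ω
R_total = R_1 + R_2 + R_3 = 2.54 Ω

2.54 Ω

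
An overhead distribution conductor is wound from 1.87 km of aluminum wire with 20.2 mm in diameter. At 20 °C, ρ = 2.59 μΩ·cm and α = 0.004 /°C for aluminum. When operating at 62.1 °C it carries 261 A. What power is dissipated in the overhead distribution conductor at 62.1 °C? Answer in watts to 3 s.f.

ρ = 2.59 μΩ·cm = 2.59×10^-8 Ω·m
A = π(d/2)² = π(1.0100e-02 m)² = 3.205e-04 m²
R₍20₎ = ρL/A = (2.59×10^-8)(1870)/(3.205e-04) = 0.1511 Ω
R₍62.1₎ = R₍20₎(1 + αΔT) = 0.1511 × (1 + 0.004×42.1) = 0.1766 Ω
P = I²R = (261)² × 0.1766 = 12000 W

12000 W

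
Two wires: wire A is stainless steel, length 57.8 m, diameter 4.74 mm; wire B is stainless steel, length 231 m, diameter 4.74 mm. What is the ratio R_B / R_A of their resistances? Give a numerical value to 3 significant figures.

4.00

R ∝ ρL/d², so R_B/R_A = (L_B/L_A)
= (231/57.8) = 4.00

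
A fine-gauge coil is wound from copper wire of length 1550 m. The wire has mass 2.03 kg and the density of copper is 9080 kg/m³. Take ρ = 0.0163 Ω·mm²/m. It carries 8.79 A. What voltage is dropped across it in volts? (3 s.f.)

1540 V

ρ = 0.0163 Ω·mm²/m = 1.63×10^-8 Ω·m
A = m/(density·L) = 2.03/(9080×1550) = 1.4424e-07 m²
R = ρL/A = (1.63×10^-8)(1550)/(1.4424e-07) = 175.2 Ω
V = IR = 8.79 × 175.2 = 1540 V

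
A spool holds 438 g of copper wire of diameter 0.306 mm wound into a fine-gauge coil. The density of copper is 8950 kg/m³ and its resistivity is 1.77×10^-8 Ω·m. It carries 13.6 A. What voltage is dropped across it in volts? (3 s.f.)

A = π(d/2)² = π(1.5300e-04 m)² = 7.3542e-08 m²
L = m/(density·A) = 0.438/(8950×7.3542e-08) = 665.5 m
R = ρL/A = (1.77×10^-8)(665.5)/(7.3542e-08) = 160.2 Ω
V = IR = 13.6 × 160.2 = 2180 V

2180 V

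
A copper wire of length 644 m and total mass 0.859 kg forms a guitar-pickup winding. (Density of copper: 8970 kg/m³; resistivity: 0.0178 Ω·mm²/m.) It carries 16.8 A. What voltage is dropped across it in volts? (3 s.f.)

ρ = 0.0178 Ω·mm²/m = 1.78×10^-8 Ω·m
A = m/(density·L) = 0.859/(8970×644) = 1.4870e-07 m²
R = ρL/A = (1.78×10^-8)(644)/(1.4870e-07) = 77.09 Ω
V = IR = 16.8 × 77.09 = 1300 V

1300 V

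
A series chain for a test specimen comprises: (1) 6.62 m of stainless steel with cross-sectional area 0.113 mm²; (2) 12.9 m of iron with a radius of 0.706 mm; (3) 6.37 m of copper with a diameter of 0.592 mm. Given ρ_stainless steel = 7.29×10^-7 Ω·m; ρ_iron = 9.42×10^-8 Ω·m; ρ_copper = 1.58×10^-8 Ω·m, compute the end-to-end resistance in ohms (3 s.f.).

Seg 1: A = 0.113 mm² = 1.130e-07 m²
R_1 = (7.29×10^-7)(6.62)/(1.130e-07) = 42.71 Ω
Seg 2: A = πr² = π(7.0600e-04 m)² = 1.566e-06 m²
R_2 = (9.42×10^-8)(12.9)/(1.566e-06) = 0.776 Ω
Seg 3: A = π(d/2)² = π(2.9600e-04 m)² = 2.753e-07 m²
R_3 = (1.58×10^-8)(6.37)/(2.753e-07) = 0.3656 Ω
R_total = R_1 + R_2 + R_3 = 43.8 Ω

43.8 Ω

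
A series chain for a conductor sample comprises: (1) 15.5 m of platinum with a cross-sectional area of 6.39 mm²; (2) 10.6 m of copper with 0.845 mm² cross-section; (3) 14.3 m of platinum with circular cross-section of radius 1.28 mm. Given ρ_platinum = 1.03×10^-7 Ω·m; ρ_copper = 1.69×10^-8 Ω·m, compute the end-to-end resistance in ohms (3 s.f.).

0.748 Ω

Seg 1: A = 6.39 mm² = 6.390e-06 m²
R_1 = (1.03×10^-7)(15.5)/(6.390e-06) = 0.2498 Ω
Seg 2: A = 0.845 mm² = 8.450e-07 m²
R_2 = (1.69×10^-8)(10.6)/(8.450e-07) = 0.212 Ω
Seg 3: A = πr² = π(1.2800e-03 m)² = 5.147e-06 m²
R_3 = (1.03×10^-7)(14.3)/(5.147e-06) = 0.2862 Ω
R_total = R_1 + R_2 + R_3 = 0.748 Ω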